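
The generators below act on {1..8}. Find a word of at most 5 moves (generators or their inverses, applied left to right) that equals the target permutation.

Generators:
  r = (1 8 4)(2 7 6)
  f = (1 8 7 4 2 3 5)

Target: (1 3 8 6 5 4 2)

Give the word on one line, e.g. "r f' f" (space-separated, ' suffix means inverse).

f r f f

  after f: (1 8 7 4 2 3 5)
  after r: (1 4 7)(2 3 5 8 6)
  after f: (1 2 5 7 8 6 3)
  after f: (1 3 8 6 5 4 2)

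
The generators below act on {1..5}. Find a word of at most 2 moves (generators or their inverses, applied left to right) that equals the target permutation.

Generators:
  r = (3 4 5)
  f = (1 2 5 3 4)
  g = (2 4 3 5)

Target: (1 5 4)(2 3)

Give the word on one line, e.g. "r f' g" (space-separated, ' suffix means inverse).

  after f: (1 2 5 3 4)
  after g': (1 5 4)(2 3)

f g'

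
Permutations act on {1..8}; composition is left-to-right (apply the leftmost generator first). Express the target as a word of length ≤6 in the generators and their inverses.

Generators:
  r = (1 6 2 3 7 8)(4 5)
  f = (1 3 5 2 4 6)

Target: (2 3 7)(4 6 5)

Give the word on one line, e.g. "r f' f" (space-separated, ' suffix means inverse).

  after r': (1 8 7 3 2 6)(4 5)
  after f': (1 8 7)(2 4 3 5)
  after f': (1 8 7 6 4)
  after r: (2 3 7)(4 6 5)

r' f' f' r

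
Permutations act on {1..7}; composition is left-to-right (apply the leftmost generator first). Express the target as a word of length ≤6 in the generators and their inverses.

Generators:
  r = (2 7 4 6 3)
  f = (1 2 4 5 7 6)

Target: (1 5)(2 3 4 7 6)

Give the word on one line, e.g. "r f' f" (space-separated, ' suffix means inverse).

f f f r' r'

  after f: (1 2 4 5 7 6)
  after f: (1 4 7)(2 5 6)
  after f: (1 5)(2 7)(4 6)
  after r': (1 5)(3 6 7)
  after r': (1 5)(2 3 4 7 6)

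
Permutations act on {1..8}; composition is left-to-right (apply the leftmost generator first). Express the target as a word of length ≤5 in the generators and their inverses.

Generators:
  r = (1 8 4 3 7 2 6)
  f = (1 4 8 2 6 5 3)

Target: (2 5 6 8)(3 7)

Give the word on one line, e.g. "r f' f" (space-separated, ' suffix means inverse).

  after f: (1 4 8 2 6 5 3)
  after r': (1 8 7 3 6 5 4)
  after f: (1 2 6 3 5 8 7)
  after f: (1 6)(2 5)(4 8 7)
  after r: (2 5 6 8)(3 7)

f r' f f r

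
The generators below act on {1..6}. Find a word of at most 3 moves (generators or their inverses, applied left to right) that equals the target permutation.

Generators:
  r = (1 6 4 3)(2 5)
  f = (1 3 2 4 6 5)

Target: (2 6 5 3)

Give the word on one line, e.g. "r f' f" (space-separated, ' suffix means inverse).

  after r': (1 3 4 6)(2 5)
  after f': (2 6 5 3)

r' f'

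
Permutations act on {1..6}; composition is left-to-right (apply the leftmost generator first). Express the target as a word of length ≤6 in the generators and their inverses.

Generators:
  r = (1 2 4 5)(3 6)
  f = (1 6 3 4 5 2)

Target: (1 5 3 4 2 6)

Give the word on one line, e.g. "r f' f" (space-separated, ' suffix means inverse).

f f f r

  after f: (1 6 3 4 5 2)
  after f: (1 3 5)(2 6 4)
  after f: (1 4)(2 3)(5 6)
  after r: (1 5 3 4 2 6)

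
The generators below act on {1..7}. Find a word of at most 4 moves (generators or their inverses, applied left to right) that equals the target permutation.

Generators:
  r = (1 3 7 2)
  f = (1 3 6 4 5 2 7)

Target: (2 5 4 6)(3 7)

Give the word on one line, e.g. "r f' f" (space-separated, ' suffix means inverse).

  after f': (1 7 2 5 4 6 3)
  after r': (1 3 2 5 4 6)
  after r': (2 5 4 6)(3 7)

f' r' r'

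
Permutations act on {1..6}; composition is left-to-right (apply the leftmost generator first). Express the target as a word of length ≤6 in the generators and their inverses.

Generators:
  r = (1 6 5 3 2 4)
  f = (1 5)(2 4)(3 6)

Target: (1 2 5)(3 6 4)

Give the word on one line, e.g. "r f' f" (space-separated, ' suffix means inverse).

  after r: (1 6 5 3 2 4)
  after r: (1 5 2)(3 4 6)
  after r: (1 3)(2 6)(4 5)
  after r: (1 2 5)(3 6 4)

r r r r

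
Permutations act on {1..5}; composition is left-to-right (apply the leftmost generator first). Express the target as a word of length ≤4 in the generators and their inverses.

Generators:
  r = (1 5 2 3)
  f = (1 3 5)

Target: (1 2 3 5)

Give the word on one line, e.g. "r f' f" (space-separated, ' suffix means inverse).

f r' f f

  after f: (1 3 5)
  after r': (1 2 5 3)
  after f: (1 2)
  after f: (1 2 3 5)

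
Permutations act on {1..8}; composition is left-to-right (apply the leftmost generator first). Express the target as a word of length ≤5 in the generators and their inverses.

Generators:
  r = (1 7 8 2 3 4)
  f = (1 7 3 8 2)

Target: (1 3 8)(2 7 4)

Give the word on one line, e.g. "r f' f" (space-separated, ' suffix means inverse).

  after r: (1 7 8 2 3 4)
  after r: (1 8 3)(2 4 7)
  after r: (1 2)(3 7)(4 8)
  after r: (1 3 8)(2 7 4)

r r r r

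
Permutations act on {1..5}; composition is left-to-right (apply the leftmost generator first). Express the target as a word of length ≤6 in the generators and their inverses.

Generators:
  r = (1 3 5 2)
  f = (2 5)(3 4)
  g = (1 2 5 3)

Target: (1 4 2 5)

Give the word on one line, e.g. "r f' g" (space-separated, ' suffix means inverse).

  after r: (1 3 5 2)
  after f: (1 4 3 2)
  after r': (1 4)(3 5)
  after r': (1 4 2 5)

r f r' r'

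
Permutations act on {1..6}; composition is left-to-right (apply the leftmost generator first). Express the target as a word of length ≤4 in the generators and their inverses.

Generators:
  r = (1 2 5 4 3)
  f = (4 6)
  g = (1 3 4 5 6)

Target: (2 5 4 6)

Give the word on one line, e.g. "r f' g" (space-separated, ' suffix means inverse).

g r f'

  after g: (1 3 4 5 6)
  after r: (2 5 6)
  after f': (2 5 4 6)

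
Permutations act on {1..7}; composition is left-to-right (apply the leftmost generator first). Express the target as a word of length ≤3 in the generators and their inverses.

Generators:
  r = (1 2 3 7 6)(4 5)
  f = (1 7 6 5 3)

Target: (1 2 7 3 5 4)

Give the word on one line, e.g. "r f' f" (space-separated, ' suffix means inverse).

  after r: (1 2 3 7 6)(4 5)
  after f: (1 2)(3 6 7 5 4)
  after f: (1 2 7 3 5 4)

r f f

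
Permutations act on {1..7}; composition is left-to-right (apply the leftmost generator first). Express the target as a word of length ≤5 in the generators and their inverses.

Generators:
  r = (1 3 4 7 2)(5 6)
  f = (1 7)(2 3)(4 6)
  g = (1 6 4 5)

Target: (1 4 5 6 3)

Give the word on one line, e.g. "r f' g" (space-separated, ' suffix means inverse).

g r r f'

  after g: (1 6 4 5)
  after r: (1 5 3 4 6 7 2)
  after r: (1 6 2 3 7)(4 5)
  after f': (1 4 5 6 3)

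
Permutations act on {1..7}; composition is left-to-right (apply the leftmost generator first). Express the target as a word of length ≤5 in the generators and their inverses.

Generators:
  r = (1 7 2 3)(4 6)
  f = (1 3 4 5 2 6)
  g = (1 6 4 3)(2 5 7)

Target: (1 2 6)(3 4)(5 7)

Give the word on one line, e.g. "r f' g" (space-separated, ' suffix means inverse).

  after r: (1 7 2 3)(4 6)
  after g': (1 5 2 4)
  after g': (1 2 6)(3 4)(5 7)

r g' g'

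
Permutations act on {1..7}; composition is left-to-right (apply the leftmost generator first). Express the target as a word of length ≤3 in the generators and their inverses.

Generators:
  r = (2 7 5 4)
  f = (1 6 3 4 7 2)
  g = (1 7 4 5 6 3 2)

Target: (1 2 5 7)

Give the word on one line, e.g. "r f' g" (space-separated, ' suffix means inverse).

  after f': (1 2 7 4 3 6)
  after r: (1 7 2 5 4 3 6)
  after f: (1 2 5 7)

f' r f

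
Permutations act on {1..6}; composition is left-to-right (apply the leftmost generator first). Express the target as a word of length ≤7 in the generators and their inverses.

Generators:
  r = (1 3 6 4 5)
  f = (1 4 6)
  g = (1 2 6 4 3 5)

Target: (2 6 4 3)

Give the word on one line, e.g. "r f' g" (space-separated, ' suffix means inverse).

f' r' f' g' f'

  after f': (1 6 4)
  after r': (1 3)(4 5)
  after f': (1 3 6 4 5)
  after g': (1 4 3 2)
  after f': (2 6 4 3)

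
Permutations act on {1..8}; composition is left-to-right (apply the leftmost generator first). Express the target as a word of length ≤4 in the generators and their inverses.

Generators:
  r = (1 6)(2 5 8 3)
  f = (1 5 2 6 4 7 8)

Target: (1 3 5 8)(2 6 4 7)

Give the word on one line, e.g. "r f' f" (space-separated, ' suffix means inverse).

  after f: (1 5 2 6 4 7 8)
  after r': (1 2)(3 8 6 4 7 5)
  after r': (1 3 5 8)(2 6 4 7)

f r' r'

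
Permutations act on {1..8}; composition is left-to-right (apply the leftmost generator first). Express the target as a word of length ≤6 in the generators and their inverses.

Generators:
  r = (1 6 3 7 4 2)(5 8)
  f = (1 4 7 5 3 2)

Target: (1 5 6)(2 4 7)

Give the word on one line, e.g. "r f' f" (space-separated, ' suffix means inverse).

  after f': (1 2 3 5 7 4)
  after r': (1 4 2 6)(3 8 5)
  after r': (1 7 3 5 6 2)
  after f: (1 5 6)(2 4 7)

f' r' r' f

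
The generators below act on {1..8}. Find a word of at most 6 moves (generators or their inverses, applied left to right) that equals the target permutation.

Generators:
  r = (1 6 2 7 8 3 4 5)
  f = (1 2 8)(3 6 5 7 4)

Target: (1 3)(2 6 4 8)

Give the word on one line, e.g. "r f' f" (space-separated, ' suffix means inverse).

r f r' f

  after r: (1 6 2 7 8 3 4 5)
  after f: (1 5 2 4 7)(6 8)
  after r': (1 4 2 3 8)(5 6 7)
  after f: (1 3)(2 6 4 8)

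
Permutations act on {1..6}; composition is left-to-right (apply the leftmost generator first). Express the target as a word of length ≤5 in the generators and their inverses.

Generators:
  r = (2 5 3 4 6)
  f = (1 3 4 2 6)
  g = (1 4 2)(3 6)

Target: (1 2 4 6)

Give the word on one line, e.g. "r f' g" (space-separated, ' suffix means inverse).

  after r: (2 5 3 4 6)
  after g: (1 4 3 2 5 6)
  after r: (1 6)(2 3 5)
  after r: (1 2 4 6)

r g r r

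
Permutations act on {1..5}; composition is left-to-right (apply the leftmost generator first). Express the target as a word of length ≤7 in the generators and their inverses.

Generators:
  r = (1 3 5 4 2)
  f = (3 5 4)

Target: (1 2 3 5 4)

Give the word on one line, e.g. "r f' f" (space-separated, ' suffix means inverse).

r' r' f r' r'

  after r': (1 2 4 5 3)
  after r': (1 4 3 2 5)
  after f: (1 3 2 4 5)
  after r': (2 5)(3 4)
  after r': (1 2 3 5 4)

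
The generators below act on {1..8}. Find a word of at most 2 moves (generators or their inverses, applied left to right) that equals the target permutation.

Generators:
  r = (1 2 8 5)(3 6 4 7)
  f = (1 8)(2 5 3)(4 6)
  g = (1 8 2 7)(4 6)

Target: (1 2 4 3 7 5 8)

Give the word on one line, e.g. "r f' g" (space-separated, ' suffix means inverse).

g r'

  after g: (1 8 2 7)(4 6)
  after r': (1 2 4 3 7 5 8)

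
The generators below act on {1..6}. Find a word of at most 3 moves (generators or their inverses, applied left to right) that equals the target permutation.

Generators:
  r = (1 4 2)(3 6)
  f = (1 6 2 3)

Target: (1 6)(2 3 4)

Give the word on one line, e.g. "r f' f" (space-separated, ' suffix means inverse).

f r' r'

  after f: (1 6 2 3)
  after r': (1 3 2 6 4)
  after r': (1 6)(2 3 4)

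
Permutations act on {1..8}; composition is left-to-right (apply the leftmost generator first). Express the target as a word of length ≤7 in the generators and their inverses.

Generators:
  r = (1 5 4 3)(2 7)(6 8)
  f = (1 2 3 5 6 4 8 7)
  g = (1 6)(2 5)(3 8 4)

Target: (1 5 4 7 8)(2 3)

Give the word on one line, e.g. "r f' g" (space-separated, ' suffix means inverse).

  after g': (1 6)(2 5)(3 4 8)
  after f': (1 5)(2 3 6 7 8)
  after g: (1 2 8 5 6 7 4 3)
  after f': (2 4)(3 7 6 8)
  after r: (1 5 4 7 8)(2 3)

g' f' g f' r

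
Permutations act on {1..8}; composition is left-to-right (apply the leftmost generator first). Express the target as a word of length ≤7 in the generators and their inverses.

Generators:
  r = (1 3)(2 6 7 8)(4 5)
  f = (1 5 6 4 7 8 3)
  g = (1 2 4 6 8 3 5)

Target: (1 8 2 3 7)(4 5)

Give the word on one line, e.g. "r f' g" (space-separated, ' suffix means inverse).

g r f g g

  after g: (1 2 4 6 8 3 5)
  after r: (1 6 2 5 3 4 7 8)
  after f: (1 4 8 5)(2 6)(3 7)
  after g: (1 6 4 3 7 5 2 8)
  after g: (1 8 2 3 7)(4 5)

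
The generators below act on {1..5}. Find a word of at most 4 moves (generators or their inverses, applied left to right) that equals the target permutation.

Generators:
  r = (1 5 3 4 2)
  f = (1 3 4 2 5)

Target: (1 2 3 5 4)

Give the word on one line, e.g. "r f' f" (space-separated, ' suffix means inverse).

  after f': (1 5 2 4 3)
  after f': (1 2 3 5 4)

f' f'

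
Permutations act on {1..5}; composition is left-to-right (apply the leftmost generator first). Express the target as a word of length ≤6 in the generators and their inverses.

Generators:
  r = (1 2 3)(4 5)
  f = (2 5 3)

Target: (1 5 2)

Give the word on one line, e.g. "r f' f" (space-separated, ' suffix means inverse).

  after f': (2 3 5)
  after r': (1 3 4 5)
  after r': (1 2)(3 5)
  after f': (1 3 2)
  after f': (1 5 2)

f' r' r' f' f'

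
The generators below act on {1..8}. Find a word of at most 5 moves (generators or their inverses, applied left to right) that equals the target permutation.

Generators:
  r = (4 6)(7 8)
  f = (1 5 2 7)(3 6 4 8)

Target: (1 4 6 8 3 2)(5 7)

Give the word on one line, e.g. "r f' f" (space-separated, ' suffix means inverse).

  after f': (1 7 2 5)(3 8 4 6)
  after r: (1 8 6 3 7 2 5)
  after f': (1 4 6 8 3 2)(5 7)

f' r f'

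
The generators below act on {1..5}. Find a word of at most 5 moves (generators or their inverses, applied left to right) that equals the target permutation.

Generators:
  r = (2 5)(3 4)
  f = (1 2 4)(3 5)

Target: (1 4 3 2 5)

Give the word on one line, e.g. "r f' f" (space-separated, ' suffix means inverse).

  after r: (2 5)(3 4)
  after f: (1 2 3)(4 5)
  after f: (1 4 3 2 5)

r f f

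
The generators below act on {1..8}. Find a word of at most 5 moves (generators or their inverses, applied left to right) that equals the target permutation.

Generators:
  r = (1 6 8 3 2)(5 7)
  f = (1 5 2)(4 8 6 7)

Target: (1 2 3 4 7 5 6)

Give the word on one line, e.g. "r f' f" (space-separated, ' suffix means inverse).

  after r': (1 2 3 8 6)(5 7)
  after f: (2 3 6 5 4 8 7)
  after f: (1 5 8 4 6 2 3 7)
  after f: (1 2 3 4 7 5 6)

r' f f f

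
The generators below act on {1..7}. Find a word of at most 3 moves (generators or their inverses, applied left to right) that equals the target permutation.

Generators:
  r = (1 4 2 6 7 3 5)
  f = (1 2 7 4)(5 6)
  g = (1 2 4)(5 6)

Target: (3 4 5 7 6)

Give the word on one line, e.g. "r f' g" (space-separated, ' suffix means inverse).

r r f'

  after r: (1 4 2 6 7 3 5)
  after r: (1 2 7 5 4 6 3)
  after f': (3 4 5 7 6)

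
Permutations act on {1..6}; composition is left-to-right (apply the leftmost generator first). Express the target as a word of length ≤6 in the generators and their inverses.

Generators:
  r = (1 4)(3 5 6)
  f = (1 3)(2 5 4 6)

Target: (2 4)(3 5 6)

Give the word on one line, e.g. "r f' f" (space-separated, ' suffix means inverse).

f' r' r' f r

  after f': (1 3)(2 6 4 5)
  after r': (1 6)(2 5)(3 4)
  after r': (1 5 2 3)(4 6)
  after f: (1 4 2)
  after r: (2 4)(3 5 6)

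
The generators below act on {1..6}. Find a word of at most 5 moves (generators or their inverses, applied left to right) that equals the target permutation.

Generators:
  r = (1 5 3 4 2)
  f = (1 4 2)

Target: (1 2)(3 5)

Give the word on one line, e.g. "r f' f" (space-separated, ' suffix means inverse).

  after r': (1 2 4 3 5)
  after f': (1 4 3 5 2)
  after r: (1 2 5)
  after f: (2 5 4)
  after r': (1 2)(3 5)

r' f' r f r'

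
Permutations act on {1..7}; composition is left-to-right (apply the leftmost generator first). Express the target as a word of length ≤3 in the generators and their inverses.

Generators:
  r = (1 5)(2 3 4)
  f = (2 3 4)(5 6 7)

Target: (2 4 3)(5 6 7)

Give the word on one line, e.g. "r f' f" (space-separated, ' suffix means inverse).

r' r' f

  after r': (1 5)(2 4 3)
  after r': (2 3 4)
  after f: (2 4 3)(5 6 7)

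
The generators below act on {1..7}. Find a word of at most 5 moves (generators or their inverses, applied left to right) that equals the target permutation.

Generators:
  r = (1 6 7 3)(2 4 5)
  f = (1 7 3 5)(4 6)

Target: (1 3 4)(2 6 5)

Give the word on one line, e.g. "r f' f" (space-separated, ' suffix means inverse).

r' r' f

  after r': (1 3 7 6)(2 5 4)
  after r': (1 7)(2 4 5)(3 6)
  after f: (1 3 4)(2 6 5)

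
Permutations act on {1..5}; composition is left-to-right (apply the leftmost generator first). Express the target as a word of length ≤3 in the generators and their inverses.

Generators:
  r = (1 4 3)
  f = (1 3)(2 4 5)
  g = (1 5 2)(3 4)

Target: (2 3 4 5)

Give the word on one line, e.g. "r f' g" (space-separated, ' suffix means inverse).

  after f: (1 3)(2 4 5)
  after r: (2 3 4 5)

f r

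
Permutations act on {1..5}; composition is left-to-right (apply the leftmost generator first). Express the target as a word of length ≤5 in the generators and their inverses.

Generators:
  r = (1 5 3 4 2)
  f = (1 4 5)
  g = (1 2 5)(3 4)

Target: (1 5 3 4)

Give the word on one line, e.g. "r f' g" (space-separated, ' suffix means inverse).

  after f': (1 5 4)
  after g: (2 5 3 4)
  after g: (1 2)(4 5)
  after g: (1 5 3 4)

f' g g g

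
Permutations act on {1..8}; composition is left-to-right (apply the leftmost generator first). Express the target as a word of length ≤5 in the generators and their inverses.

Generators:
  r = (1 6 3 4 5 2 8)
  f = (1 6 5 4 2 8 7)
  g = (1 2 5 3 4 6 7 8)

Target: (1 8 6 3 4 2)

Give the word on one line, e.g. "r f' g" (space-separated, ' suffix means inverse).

f r' g'

  after f: (1 6 5 4 2 8 7)
  after r': (3 6 4 5)(7 8)
  after g': (1 8 6 3 4 2)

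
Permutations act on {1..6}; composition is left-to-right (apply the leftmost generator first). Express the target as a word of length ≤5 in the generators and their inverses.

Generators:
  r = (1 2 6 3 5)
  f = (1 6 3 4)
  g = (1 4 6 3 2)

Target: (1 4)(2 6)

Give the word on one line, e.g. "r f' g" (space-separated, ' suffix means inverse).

  after f: (1 6 3 4)
  after g: (1 3 6 2)
  after f: (1 4)(2 6)

f g f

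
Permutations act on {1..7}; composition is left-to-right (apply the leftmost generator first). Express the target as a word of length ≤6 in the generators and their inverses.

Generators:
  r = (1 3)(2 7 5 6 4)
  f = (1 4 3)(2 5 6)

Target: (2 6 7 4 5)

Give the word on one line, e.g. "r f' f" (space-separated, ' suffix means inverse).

r' f' f' f' r'

  after r': (1 3)(2 4 6 5 7)
  after f': (1 4 5 7 6 2)
  after f': (2 3 4)(5 7)
  after f': (1 3)(2 4 6 5 7)
  after r': (2 6 7 4 5)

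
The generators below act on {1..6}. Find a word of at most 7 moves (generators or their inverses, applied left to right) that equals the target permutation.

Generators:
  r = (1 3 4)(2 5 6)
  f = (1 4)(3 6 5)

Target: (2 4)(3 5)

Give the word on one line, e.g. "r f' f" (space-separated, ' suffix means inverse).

  after r: (1 3 4)(2 5 6)
  after r: (1 4 3)(2 6 5)
  after f': (2 3 4 5)
  after r': (1 4 2)(5 6)
  after f': (2 4)(3 5)

r r f' r' f'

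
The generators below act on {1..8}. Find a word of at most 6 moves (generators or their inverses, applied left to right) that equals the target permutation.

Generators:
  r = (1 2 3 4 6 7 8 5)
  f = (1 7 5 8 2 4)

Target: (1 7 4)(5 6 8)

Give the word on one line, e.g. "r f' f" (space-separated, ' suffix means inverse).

  after r: (1 2 3 4 6 7 8 5)
  after f': (1 8 7 5 4 6)(2 3)
  after r: (1 5 6 2 4 7)
  after f': (1 7 4)(5 6 8)

r f' r f'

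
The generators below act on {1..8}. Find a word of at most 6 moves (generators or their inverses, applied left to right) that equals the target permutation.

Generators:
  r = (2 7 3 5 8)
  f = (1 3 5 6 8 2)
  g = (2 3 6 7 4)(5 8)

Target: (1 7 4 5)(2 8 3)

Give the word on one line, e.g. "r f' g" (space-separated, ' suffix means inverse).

f' f' g r' r'

  after f': (1 2 8 6 5 3)
  after f': (1 8 5)(2 6 3)
  after g: (1 5)(2 7 4)
  after r': (1 3 7 4 8 5)
  after r': (1 7 4 5)(2 8 3)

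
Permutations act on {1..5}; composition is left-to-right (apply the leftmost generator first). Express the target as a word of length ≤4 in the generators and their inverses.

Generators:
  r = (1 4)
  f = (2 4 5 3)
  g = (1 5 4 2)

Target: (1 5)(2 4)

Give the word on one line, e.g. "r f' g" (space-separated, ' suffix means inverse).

  after g: (1 5 4 2)
  after r: (1 5)(2 4)

g r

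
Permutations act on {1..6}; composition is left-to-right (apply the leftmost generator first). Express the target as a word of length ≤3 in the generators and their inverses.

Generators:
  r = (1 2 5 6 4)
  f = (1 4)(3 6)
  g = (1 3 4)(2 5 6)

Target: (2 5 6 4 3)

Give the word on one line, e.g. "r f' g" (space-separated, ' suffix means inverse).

f' g

  after f': (1 4)(3 6)
  after g: (2 5 6 4 3)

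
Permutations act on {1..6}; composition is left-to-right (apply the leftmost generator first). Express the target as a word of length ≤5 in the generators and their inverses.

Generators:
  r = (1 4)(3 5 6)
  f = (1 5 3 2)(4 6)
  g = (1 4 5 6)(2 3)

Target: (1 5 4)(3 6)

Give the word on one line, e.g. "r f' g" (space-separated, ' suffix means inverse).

  after f': (1 2 3 5)(4 6)
  after r: (1 2 5 4 3 6)
  after f: (2 3 4)(5 6)
  after f: (1 5 4)(3 6)

f' r f f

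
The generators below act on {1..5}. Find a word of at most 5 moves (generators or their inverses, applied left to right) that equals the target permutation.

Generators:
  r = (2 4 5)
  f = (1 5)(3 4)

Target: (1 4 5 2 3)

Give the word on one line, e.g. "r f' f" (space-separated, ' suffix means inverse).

f' r f r

  after f': (1 5)(3 4)
  after r: (1 2 4 3 5)
  after f: (1 2 3)
  after r: (1 4 5 2 3)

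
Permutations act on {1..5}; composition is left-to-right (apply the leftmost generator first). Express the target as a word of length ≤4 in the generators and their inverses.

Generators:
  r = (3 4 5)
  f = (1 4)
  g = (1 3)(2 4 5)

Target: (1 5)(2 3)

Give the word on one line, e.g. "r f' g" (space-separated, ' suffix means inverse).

  after f: (1 4)
  after r: (1 5 3 4)
  after g': (1 4 3 2 5)
  after r: (1 5)(2 3)

f r g' r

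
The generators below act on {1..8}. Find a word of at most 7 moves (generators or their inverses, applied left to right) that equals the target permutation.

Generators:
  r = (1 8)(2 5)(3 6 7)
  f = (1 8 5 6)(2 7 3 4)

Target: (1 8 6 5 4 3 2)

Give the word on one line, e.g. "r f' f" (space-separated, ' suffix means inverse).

r f' r' r' r'

  after r: (1 8)(2 5)(3 6 7)
  after f': (2 8 6)(3 5 4)
  after r': (1 8 3 2)(4 7 6 5)
  after r': (2 8 7 3 5 4 6)
  after r': (1 8 6 5 4 3 2)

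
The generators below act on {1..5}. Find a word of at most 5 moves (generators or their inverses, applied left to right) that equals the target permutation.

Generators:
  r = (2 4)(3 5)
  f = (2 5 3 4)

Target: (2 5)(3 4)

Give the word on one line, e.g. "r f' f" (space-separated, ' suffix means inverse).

  after r': (2 4)(3 5)
  after f: (4 5)
  after f: (2 5)(3 4)

r' f f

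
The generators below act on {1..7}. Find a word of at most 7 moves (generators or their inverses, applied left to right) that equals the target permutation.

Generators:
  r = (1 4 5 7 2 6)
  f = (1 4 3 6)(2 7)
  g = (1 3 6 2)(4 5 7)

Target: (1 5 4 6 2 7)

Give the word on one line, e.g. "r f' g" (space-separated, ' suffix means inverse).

g f r f r

  after g: (1 3 6 2)(4 5 7)
  after f: (1 6 7 3)(2 4 5)
  after r: (2 5 6)(3 4 7)
  after f: (1 4 2 5)(6 7)
  after r: (1 5 4 6 2 7)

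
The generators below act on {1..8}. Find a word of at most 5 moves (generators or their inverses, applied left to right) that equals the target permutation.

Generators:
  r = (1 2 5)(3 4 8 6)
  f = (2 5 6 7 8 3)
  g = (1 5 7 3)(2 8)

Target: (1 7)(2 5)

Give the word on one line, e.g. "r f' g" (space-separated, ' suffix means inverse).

  after f: (2 5 6 7 8 3)
  after r: (1 2)(3 5)(4 8)(6 7)
  after g: (1 8 4 2 5)(3 7 6)
  after f': (1 7 5)(3 6 8 4)
  after r: (1 7)(2 5)

f r g f' r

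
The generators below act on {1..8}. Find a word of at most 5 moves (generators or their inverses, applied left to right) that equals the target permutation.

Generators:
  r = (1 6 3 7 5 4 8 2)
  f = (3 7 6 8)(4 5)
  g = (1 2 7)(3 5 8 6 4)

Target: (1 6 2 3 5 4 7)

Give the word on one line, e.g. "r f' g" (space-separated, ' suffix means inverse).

g g f g' f'

  after g: (1 2 7)(3 5 8 6 4)
  after g: (1 7 2)(3 8 4 5 6)
  after f: (1 6 7 2)(5 8)
  after g': (1 8 3 4 6 2 7)
  after f': (1 6 2 3 5 4 7)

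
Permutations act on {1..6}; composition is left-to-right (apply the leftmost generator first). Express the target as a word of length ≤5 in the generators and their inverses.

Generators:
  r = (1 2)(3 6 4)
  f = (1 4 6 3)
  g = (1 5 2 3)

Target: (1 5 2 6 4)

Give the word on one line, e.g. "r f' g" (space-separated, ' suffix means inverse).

g f f f

  after g: (1 5 2 3)
  after f: (1 5 2)(3 4 6)
  after f: (1 5 2 4 3 6)
  after f: (1 5 2 6 4)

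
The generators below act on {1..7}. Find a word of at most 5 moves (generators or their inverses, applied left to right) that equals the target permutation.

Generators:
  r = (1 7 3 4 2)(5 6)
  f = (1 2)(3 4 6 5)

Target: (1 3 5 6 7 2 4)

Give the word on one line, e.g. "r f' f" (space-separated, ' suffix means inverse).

f' r' r'

  after f': (1 2)(3 5 6 4)
  after r': (1 4 7)(3 6)
  after r': (1 3 5 6 7 2 4)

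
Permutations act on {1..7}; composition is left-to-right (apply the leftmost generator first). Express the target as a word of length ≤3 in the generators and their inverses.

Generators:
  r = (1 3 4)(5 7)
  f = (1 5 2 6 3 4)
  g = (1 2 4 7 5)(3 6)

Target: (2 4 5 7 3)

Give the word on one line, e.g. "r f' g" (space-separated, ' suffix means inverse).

  after g': (1 5 7 4 2)(3 6)
  after f': (2 4 5 7 3)

g' f'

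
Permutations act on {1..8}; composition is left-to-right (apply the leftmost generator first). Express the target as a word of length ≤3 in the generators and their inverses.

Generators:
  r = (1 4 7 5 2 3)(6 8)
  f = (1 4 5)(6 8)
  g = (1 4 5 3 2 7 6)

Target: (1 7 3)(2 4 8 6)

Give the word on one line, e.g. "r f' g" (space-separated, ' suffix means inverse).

  after g': (1 6 7 2 3 5 4)
  after g': (1 7 3 4 6 2 5)
  after f': (1 7 3)(2 4 8 6)

g' g' f'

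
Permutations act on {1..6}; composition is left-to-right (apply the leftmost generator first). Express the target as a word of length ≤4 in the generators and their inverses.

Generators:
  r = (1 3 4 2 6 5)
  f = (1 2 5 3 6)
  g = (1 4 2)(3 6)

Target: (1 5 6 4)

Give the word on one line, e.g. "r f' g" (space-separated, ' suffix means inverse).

g g f g

  after g: (1 4 2)(3 6)
  after g: (1 2 4)
  after f: (1 5 3 6)(2 4)
  after g: (1 5 6 4)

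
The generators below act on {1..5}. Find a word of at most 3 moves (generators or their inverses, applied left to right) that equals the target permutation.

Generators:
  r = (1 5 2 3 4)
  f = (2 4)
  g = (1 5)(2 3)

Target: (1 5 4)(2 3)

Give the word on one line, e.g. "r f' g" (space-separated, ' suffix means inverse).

  after r: (1 5 2 3 4)
  after f: (1 5 4)(2 3)

r f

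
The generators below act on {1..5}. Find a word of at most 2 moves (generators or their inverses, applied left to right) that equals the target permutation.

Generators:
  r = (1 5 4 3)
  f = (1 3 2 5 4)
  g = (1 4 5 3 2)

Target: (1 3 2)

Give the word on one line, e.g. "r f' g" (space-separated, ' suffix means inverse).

g' f'

  after g': (1 2 3 5 4)
  after f': (1 3 2)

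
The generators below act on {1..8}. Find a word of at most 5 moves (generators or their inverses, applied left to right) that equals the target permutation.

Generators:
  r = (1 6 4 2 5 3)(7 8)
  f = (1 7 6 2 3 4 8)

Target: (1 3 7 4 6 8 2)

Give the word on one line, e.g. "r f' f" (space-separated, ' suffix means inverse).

f' f' f'

  after f': (1 8 4 3 2 6 7)
  after f': (1 4 2 7 8 3 6)
  after f': (1 3 7 4 6 8 2)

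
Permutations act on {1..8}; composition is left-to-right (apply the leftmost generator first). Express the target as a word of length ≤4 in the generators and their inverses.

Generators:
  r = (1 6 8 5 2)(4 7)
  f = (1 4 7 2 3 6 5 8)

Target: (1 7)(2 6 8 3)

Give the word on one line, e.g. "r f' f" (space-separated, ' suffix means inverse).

r' f'

  after r': (1 2 5 8 6)(4 7)
  after f': (1 7)(2 6 8 3)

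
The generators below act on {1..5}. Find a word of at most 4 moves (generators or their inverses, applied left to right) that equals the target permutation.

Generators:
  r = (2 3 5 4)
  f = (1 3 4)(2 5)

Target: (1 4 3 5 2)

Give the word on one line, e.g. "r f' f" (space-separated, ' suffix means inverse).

  after f': (1 4 3)(2 5)
  after r: (1 2 4 5 3)
  after f: (1 5 4 2)
  after r: (1 4 3 5 2)

f' r f r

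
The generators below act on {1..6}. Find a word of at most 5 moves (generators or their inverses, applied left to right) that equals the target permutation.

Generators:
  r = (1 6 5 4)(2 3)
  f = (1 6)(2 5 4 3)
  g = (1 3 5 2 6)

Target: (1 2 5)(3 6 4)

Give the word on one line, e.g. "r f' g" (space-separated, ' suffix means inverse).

  after f: (1 6)(2 5 4 3)
  after r': (2 6 4)
  after g': (1 6 4 5 3)
  after g': (1 2 5)(3 6 4)

f r' g' g'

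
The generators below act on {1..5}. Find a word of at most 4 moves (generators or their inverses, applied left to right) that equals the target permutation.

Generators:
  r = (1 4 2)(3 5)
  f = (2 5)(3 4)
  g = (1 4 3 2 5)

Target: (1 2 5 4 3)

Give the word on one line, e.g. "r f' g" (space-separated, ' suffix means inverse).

f' g' f'

  after f': (2 5)(3 4)
  after g': (1 5 3)
  after f': (1 2 5 4 3)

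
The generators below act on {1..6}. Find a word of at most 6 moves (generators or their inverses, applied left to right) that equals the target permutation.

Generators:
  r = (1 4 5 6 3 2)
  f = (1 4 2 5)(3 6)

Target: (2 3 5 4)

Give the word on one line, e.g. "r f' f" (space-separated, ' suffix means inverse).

  after r': (1 2 3 6 5 4)
  after r': (1 3 5)(2 6 4)
  after f: (1 6 2 3)(4 5)
  after r': (1 5)(2 6 3)
  after f: (2 3 5 4)

r' r' f r' f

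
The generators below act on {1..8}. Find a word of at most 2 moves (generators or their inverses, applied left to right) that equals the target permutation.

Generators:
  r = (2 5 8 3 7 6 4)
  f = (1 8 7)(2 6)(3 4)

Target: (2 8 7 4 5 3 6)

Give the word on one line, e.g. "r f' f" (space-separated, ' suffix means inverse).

  after r: (2 5 8 3 7 6 4)
  after r: (2 8 7 4 5 3 6)

r r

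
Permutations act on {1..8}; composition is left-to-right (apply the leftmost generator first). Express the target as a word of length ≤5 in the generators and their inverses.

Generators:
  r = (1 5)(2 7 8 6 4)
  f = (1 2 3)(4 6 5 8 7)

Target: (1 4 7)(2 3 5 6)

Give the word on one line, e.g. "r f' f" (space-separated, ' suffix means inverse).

  after f': (1 3 2)(4 7 8 5 6)
  after f': (1 2 3)(4 8 6 7 5)
  after r': (1 4 7)(2 3 5 6)

f' f' r'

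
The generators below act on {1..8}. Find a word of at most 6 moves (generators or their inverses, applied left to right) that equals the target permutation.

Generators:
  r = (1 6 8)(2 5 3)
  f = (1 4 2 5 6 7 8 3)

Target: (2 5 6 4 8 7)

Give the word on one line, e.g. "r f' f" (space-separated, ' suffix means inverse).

f f r f r'

  after f: (1 4 2 5 6 7 8 3)
  after f: (1 2 6 8)(3 4 5 7)
  after r: (1 5 7 2 8 6)(3 4)
  after f: (1 6 4)(2 3)(5 8 7)
  after r': (2 5 6 4 8 7)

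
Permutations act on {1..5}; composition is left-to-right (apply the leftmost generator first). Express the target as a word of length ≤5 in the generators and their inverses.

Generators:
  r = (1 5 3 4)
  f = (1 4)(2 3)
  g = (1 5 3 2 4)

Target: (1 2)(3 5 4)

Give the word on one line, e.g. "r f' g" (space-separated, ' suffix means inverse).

  after r: (1 5 3 4)
  after g: (1 3)(2 4 5)
  after g: (1 2)(3 5 4)

r g g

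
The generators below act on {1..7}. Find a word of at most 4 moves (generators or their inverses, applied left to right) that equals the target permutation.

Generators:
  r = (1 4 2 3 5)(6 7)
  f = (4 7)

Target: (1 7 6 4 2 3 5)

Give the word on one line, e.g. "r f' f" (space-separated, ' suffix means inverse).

r f

  after r: (1 4 2 3 5)(6 7)
  after f: (1 7 6 4 2 3 5)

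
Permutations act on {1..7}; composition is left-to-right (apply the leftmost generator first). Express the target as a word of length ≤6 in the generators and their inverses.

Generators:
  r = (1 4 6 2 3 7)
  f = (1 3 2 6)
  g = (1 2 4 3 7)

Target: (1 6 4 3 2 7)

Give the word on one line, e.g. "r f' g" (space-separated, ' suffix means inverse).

  after f: (1 3 2 6)
  after r': (1 2 4)(3 6 7)
  after g: (1 4 2 3 6)
  after r: (1 6 4 3 2 7)

f r' g r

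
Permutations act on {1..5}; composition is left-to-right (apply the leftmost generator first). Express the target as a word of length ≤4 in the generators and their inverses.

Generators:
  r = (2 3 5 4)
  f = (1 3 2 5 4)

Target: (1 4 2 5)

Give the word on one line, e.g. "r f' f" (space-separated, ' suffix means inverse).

  after r': (2 4 5 3)
  after f': (1 4 2 5)

r' f'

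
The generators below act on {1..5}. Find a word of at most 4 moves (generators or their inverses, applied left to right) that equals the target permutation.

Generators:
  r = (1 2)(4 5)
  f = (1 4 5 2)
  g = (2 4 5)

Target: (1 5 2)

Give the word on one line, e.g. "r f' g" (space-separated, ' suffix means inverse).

  after g': (2 5 4)
  after f: (1 4)
  after f: (1 5 2)

g' f f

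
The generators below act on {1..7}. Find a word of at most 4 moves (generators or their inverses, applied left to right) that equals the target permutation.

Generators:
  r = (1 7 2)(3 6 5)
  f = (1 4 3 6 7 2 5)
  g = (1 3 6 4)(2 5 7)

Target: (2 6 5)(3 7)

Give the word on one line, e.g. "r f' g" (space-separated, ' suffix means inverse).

f r g

  after f: (1 4 3 6 7 2 5)
  after r: (1 4 6 2 3 5 7)
  after g: (2 6 5)(3 7)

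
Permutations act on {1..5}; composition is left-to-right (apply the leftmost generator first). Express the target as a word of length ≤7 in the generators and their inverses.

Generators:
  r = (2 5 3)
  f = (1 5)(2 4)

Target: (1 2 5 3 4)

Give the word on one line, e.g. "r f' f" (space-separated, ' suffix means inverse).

f' r f r' r'

  after f': (1 5)(2 4)
  after r: (1 3 2 4 5)
  after f: (1 3 4)
  after r': (1 5 2 3 4)
  after r': (1 2 5 3 4)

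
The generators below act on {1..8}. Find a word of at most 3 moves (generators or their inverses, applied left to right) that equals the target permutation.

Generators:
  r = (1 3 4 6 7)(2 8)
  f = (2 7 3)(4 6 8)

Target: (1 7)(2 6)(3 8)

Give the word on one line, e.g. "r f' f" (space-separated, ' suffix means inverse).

r f f

  after r: (1 3 4 6 7)(2 8)
  after f: (1 2 4 8 7)(3 6)
  after f: (1 7)(2 6)(3 8)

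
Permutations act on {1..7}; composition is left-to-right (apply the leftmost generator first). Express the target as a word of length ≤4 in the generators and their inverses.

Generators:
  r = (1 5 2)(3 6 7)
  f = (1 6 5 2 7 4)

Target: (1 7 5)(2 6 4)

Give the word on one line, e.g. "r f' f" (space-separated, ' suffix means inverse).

  after f: (1 6 5 2 7 4)
  after f: (1 5 7)(2 4 6)
  after f: (1 2)(4 5)(6 7)
  after f: (1 7 5)(2 6 4)

f f f f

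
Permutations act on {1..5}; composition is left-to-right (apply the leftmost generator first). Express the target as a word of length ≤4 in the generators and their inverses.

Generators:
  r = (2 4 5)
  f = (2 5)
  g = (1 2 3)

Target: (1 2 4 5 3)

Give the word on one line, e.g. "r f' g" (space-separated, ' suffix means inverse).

  after r: (2 4 5)
  after f: (2 4)
  after f: (2 4 5)
  after g: (1 2 4 5 3)

r f f g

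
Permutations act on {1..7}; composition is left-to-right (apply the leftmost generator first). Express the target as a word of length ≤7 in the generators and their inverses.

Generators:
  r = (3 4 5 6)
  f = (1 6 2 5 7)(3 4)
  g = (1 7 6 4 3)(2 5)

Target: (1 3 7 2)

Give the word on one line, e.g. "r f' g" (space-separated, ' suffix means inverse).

g' f r' g' r'

  after g': (1 3 4 6 7)(2 5)
  after f: (1 4 2 7 6)
  after r': (1 3 6)(2 7 5 4)
  after g': (1 4 5 6 3 7 2)
  after r': (1 3 7 2)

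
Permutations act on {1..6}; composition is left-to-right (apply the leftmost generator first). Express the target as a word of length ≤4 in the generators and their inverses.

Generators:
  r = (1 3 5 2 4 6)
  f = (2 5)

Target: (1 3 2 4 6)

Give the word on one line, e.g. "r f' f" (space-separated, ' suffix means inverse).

r f' f' f'

  after r: (1 3 5 2 4 6)
  after f': (1 3 2 4 6)
  after f': (1 3 5 2 4 6)
  after f': (1 3 2 4 6)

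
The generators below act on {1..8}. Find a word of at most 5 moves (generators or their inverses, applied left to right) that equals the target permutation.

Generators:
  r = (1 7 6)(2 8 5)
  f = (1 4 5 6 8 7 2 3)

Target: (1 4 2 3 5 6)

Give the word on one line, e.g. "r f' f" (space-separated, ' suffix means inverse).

r' f f r' f

  after r': (1 6 7)(2 5 8)
  after f: (1 8 3)(2 6)(4 5 7)
  after f: (1 7 5 2 8)(3 4 6)
  after r': (3 4 7 8 6)
  after f: (1 4 2 3 5 6)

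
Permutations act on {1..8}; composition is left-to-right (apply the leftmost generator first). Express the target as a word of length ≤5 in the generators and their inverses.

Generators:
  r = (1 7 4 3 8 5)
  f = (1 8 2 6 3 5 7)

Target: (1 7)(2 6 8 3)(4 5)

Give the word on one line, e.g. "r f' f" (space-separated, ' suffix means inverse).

f' r' f'

  after f': (1 7 5 3 6 2 8)
  after r': (2 3 6)(4 7 8 5)
  after f': (1 7)(2 6 8 3)(4 5)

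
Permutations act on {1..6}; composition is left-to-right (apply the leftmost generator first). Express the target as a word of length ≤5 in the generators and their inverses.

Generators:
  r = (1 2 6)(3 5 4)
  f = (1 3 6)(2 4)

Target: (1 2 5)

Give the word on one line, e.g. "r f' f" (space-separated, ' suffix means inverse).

r' f' f' r

  after r': (1 6 2)(3 4 5)
  after f': (1 3 2 6 4 5)
  after f': (2 3 4 5 6)
  after r: (1 2 5)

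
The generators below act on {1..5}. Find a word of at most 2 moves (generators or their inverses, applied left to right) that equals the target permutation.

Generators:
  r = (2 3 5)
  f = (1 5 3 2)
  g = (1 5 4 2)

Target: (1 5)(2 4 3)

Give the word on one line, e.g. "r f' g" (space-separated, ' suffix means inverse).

  after g': (1 2 4 5)
  after r': (1 5)(2 4 3)

g' r'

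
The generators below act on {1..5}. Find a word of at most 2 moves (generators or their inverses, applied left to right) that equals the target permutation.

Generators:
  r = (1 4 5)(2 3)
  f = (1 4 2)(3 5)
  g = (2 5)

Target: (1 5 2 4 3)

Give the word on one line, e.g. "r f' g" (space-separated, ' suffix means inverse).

  after f: (1 4 2)(3 5)
  after r: (1 5 2 4 3)

f r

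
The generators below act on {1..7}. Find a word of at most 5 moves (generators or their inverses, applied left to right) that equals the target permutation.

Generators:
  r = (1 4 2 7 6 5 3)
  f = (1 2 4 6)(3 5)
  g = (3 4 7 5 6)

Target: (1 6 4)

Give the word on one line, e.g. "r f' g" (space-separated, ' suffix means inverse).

  after g: (3 4 7 5 6)
  after r': (1 3)(2 4)(5 7 6)
  after f': (1 5 7 4)(3 6)
  after g: (1 6 4)

g r' f' g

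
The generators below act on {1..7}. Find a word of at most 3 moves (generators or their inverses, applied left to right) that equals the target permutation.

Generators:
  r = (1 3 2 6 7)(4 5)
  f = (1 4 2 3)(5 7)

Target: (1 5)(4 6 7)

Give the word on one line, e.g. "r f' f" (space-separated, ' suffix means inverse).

f r

  after f: (1 4 2 3)(5 7)
  after r: (1 5)(4 6 7)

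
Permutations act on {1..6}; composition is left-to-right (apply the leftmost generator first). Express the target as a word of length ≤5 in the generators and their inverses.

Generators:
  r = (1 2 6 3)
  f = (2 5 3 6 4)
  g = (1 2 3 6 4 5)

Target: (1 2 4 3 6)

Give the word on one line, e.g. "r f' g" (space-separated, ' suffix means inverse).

  after g': (1 5 4 6 3 2)
  after g': (1 4 3)(2 5 6)
  after f: (1 2 3)(4 6 5)
  after r': (2 6 5 4)
  after g: (1 2 4 3 6)

g' g' f r' g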